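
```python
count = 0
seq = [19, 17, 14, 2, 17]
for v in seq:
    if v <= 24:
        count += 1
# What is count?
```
Trace:
  count=0
  count=1, v=19
  count=2, v=17
  count=3, v=14
  count=4, v=2
  count=5, v=17

Final answer: 5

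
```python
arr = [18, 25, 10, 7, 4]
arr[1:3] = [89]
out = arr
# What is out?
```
Trace:
  arr=[18, 25, 10, 7, 4]
  arr=[18, 89, 7, 4]
  arr=[18, 89, 7, 4], out=[18, 89, 7, 4]

Final answer: [18, 89, 7, 4]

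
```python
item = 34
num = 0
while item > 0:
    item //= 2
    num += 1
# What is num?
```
Trace:
  item=34
  item=34, num=0
  item=17, num=1
  item=8, num=2
  item=4, num=3
  item=2, num=4
  item=1, num=5
  item=0, num=6

Final answer: 6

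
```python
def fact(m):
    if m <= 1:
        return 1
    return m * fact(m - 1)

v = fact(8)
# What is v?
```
Call trace:
fact(m=8)
  fact(m=7)
    fact(m=6)
      fact(m=5)
        fact(m=4)
          fact(m=3)
            fact(m=2)
              fact(m=1)
              -> return 1
            -> return 2
          -> return 6
        -> return 24
      -> return 120
    -> return 720
  -> return 5040
-> return 40320

Final answer: 40320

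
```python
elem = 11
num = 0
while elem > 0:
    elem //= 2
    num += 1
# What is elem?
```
Trace:
  elem=11
  elem=11, num=0
  elem=5, num=1
  elem=2, num=2
  elem=1, num=3
  elem=0, num=4

Final answer: 0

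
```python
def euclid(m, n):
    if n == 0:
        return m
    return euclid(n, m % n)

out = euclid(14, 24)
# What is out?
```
Call trace:
euclid(m=14, n=24)
  euclid(m=24, n=14)
    euclid(m=14, n=10)
      euclid(m=10, n=4)
        euclid(m=4, n=2)
          euclid(m=2, n=0)
          -> return 2
        -> return 2
      -> return 2
    -> return 2
  -> return 2
-> return 2

Final answer: 2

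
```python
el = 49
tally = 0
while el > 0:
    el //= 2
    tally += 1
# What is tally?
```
Trace:
  el=49
  el=49, tally=0
  el=24, tally=1
  el=12, tally=2
  el=6, tally=3
  el=3, tally=4
  el=1, tally=5
  el=0, tally=6

Final answer: 6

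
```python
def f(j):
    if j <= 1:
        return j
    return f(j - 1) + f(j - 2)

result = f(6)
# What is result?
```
Call trace (a repeated sub-call is expanded the first time; later identical calls just restate its return value):
f(j=6)
  f(j=5)
    f(j=4)
      f(j=3)
        f(j=2)
          f(j=1)
          -> return 1
          f(j=0)
          -> return 0
        -> return 1
        f(j=1)
        -> return 1
      -> return 2
      f(j=2) -> return 1  (same call as traced above)
    -> return 3
    f(j=3) -> return 2  (same call as traced above)
  -> return 5
  f(j=4) -> return 3  (same call as traced above)
-> return 8

Final answer: 8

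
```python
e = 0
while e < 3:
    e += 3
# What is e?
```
Trace:
  e=0
  e=3

Final answer: 3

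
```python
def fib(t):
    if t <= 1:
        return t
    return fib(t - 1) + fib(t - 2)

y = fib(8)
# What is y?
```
Call trace (a repeated sub-call is expanded the first time; later identical calls just restate its return value):
fib(t=8)
  fib(t=7)
    fib(t=6)
      fib(t=5)
        fib(t=4)
          fib(t=3)
            fib(t=2)
              fib(t=1)
              -> return 1
              fib(t=0)
              -> return 0
            -> return 1
            fib(t=1)
            -> return 1
          -> return 2
          fib(t=2) -> return 1  (same call as traced above)
        -> return 3
        fib(t=3) -> return 2  (same call as traced above)
      -> return 5
      fib(t=4) -> return 3  (same call as traced above)
    -> return 8
    fib(t=5) -> return 5  (same call as traced above)
  -> return 13
  fib(t=6) -> return 8  (same call as traced above)
-> return 21

Final answer: 21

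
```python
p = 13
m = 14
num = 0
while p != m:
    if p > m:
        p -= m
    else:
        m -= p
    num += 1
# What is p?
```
Trace:
  p=13
  p=13, m=14
  p=13, m=14, num=0
  p=13, m=1, num=1
  p=12, m=1, num=2
  p=11, m=1, num=3
  p=10, m=1, num=4
  p=9, m=1, num=5
  p=8, m=1, num=6
  p=7, m=1, num=7
  p=6, m=1, num=8
  p=5, m=1, num=9
  p=4, m=1, num=10
  p=3, m=1, num=11
  p=2, m=1, num=12
  p=1, m=1, num=13

Final answer: 1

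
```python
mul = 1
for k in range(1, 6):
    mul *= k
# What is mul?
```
Trace:
  mul=1
  mul=1, k=1
  mul=2, k=2
  mul=6, k=3
  mul=24, k=4
  mul=120, k=5

Final answer: 120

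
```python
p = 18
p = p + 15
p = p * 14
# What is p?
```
Trace:
  p=18
  p=33
  p=462

Final answer: 462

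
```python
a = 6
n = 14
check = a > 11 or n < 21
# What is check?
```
Trace:
  a=6
  a=6, n=14
  a=6, n=14, check=True

Final answer: True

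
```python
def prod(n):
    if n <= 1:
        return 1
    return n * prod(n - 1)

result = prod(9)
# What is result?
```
Call trace:
prod(n=9)
  prod(n=8)
    prod(n=7)
      prod(n=6)
        prod(n=5)
          prod(n=4)
            prod(n=3)
              prod(n=2)
                prod(n=1)
                -> return 1
              -> return 2
            -> return 6
          -> return 24
        -> return 120
      -> return 720
    -> return 5040
  -> return 40320
-> return 362880

Final answer: 362880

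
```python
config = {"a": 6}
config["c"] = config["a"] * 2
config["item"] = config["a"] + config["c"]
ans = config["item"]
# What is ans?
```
Trace:
  config={'a': 6}
  config={'a': 6, 'c': 12}
  config={'a': 6, 'c': 12, 'item': 18}
  config={'a': 6, 'c': 12, 'item': 18}, ans=18

Final answer: 18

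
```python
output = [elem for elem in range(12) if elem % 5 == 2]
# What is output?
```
Trace:
  elem=0
  elem=1
  elem=2
  elem=3
  elem=4
  elem=5
  elem=6
  elem=7
  elem=8
  elem=9
  elem=10
  elem=11
  output=[2, 7]

Final answer: [2, 7]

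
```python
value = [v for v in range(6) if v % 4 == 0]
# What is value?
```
Trace:
  v=0
  v=1
  v=2
  v=3
  v=4
  v=5
  value=[0, 4]

Final answer: [0, 4]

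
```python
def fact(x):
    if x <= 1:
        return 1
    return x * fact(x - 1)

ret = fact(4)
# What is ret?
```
Call trace:
fact(x=4)
  fact(x=3)
    fact(x=2)
      fact(x=1)
      -> return 1
    -> return 2
  -> return 6
-> return 24

Final answer: 24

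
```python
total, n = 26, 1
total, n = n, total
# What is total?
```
Trace:
  total=26, n=1
  total=1, n=26

Final answer: 1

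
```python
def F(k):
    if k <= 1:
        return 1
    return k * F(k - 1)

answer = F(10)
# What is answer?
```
Call trace:
F(k=10)
  F(k=9)
    F(k=8)
      F(k=7)
        F(k=6)
          F(k=5)
            F(k=4)
              F(k=3)
                F(k=2)
                  F(k=1)
                  -> return 1
                -> return 2
              -> return 6
            -> return 24
          -> return 120
        -> return 720
      -> return 5040
    -> return 40320
  -> return 362880
-> return 3628800

Final answer: 3628800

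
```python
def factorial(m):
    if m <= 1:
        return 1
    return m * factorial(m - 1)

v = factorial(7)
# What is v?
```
Call trace:
factorial(m=7)
  factorial(m=6)
    factorial(m=5)
      factorial(m=4)
        factorial(m=3)
          factorial(m=2)
            factorial(m=1)
            -> return 1
          -> return 2
        -> return 6
      -> return 24
    -> return 120
  -> return 720
-> return 5040

Final answer: 5040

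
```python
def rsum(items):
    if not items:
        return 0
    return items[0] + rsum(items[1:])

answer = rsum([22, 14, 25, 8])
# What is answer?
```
Call trace:
rsum(items=[22, 14, 25, 8])
  rsum(items=[14, 25, 8])
    rsum(items=[25, 8])
      rsum(items=[8])
        rsum(items=[])
        -> return 0
      -> return 8
    -> return 33
  -> return 47
-> return 69

Final answer: 69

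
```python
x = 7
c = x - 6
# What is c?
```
Trace:
  x=7
  x=7, c=1

Final answer: 1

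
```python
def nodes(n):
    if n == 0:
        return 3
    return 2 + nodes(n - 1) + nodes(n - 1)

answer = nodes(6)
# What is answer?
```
Call trace (a repeated sub-call is expanded the first time; later identical calls just restate its return value):
nodes(n=6)
  nodes(n=5)
    nodes(n=4)
      nodes(n=3)
        nodes(n=2)
          nodes(n=1)
            nodes(n=0)
            -> return 3
            nodes(n=0)
            -> return 3
          -> return 8
          nodes(n=1) -> return 8  (same call as traced above)
        -> return 18
        nodes(n=2) -> return 18  (same call as traced above)
      -> return 38
      nodes(n=3) -> return 38  (same call as traced above)
    -> return 78
    nodes(n=4) -> return 78  (same call as traced above)
  -> return 158
  nodes(n=5) -> return 158  (same call as traced above)
-> return 318

Final answer: 318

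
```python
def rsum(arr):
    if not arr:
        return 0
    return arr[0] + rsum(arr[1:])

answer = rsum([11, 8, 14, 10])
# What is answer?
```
Call trace:
rsum(arr=[11, 8, 14, 10])
  rsum(arr=[8, 14, 10])
    rsum(arr=[14, 10])
      rsum(arr=[10])
        rsum(arr=[])
        -> return 0
      -> return 10
    -> return 24
  -> return 32
-> return 43

Final answer: 43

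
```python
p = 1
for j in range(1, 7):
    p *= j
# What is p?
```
Trace:
  p=1
  p=1, j=1
  p=2, j=2
  p=6, j=3
  p=24, j=4
  p=120, j=5
  p=720, j=6

Final answer: 720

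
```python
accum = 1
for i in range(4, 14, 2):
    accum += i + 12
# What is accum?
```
Trace:
  accum=1
  accum=17, i=4
  accum=35, i=6
  accum=55, i=8
  accum=77, i=10
  accum=101, i=12

Final answer: 101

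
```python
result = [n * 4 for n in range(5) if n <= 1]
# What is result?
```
Trace:
  n=0
  n=1
  n=2
  n=3
  n=4
  result=[0, 4]

Final answer: [0, 4]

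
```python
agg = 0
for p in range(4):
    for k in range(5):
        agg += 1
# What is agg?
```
Trace:
  agg=0
  agg=1, p=0, k=0
  agg=2, p=0, k=1
  agg=3, p=0, k=2
  agg=4, p=0, k=3
  agg=5, p=0, k=4
  agg=6, p=1, k=0
  agg=7, p=1, k=1
  agg=8, p=1, k=2
  agg=9, p=1, k=3
  agg=10, p=1, k=4
  agg=11, p=2, k=0
  agg=12, p=2, k=1
  agg=13, p=2, k=2
  agg=14, p=2, k=3
  agg=15, p=2, k=4
  agg=16, p=3, k=0
  agg=17, p=3, k=1
  agg=18, p=3, k=2
  agg=19, p=3, k=3
  agg=20, p=3, k=4

Final answer: 20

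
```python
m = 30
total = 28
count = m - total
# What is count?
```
Trace:
  m=30
  m=30, total=28
  m=30, total=28, count=2

Final answer: 2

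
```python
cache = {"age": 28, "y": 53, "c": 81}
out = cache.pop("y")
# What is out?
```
Trace:
  cache={'age': 28, 'y': 53, 'c': 81}
  cache={'age': 28, 'c': 81}, out=53

Final answer: 53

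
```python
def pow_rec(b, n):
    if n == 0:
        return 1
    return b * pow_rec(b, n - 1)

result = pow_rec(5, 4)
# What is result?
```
Call trace:
pow_rec(b=5, n=4)
  pow_rec(b=5, n=3)
    pow_rec(b=5, n=2)
      pow_rec(b=5, n=1)
        pow_rec(b=5, n=0)
        -> return 1
      -> return 5
    -> return 25
  -> return 125
-> return 625

Final answer: 625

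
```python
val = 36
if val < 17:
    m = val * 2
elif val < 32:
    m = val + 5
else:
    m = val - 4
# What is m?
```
Trace:
  val=36
  val=36, m=32

Final answer: 32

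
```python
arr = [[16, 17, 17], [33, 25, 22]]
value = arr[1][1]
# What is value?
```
Trace:
  arr=[[16, 17, 17], [33, 25, 22]]
  arr=[[16, 17, 17], [33, 25, 22]], value=25

Final answer: 25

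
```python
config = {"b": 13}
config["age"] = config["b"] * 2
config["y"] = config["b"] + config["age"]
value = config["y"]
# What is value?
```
Trace:
  config={'b': 13}
  config={'b': 13, 'age': 26}
  config={'b': 13, 'age': 26, 'y': 39}
  config={'b': 13, 'age': 26, 'y': 39}, value=39

Final answer: 39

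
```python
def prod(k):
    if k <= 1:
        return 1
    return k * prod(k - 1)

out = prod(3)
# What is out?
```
Call trace:
prod(k=3)
  prod(k=2)
    prod(k=1)
    -> return 1
  -> return 2
-> return 6

Final answer: 6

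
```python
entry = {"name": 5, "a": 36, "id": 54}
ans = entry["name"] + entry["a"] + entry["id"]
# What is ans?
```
Trace:
  entry={'name': 5, 'a': 36, 'id': 54}
  entry={'name': 5, 'a': 36, 'id': 54}, ans=95

Final answer: 95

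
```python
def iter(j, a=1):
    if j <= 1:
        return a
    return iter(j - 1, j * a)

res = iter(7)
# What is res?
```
Call trace:
iter(j=7, a=1)
  iter(j=6, a=7)
    iter(j=5, a=42)
      iter(j=4, a=210)
        iter(j=3, a=840)
          iter(j=2, a=2520)
            iter(j=1, a=5040)
            -> return 5040
          -> return 5040
        -> return 5040
      -> return 5040
    -> return 5040
  -> return 5040
-> return 5040

Final answer: 5040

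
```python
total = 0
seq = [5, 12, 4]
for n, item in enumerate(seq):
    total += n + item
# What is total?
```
Trace:
  total=0
  total=5, n=0, item=5
  total=18, n=1, item=12
  total=24, n=2, item=4

Final answer: 24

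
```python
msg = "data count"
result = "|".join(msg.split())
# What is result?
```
Trace:
  msg='data count'
  msg='data count', result='data|count'

Final answer: 'data|count'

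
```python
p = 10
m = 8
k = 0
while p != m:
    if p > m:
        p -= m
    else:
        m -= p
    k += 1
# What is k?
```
Trace:
  p=10
  p=10, m=8
  p=10, m=8, k=0
  p=2, m=8, k=1
  p=2, m=6, k=2
  p=2, m=4, k=3
  p=2, m=2, k=4

Final answer: 4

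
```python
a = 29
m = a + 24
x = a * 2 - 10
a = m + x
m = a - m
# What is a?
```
Trace:
  a=29
  a=29, m=53
  a=29, m=53, x=48
  a=101, m=53, x=48
  a=101, m=48, x=48

Final answer: 101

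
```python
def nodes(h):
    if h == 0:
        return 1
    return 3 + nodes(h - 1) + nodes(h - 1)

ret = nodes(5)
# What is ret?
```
Call trace (a repeated sub-call is expanded the first time; later identical calls just restate its return value):
nodes(h=5)
  nodes(h=4)
    nodes(h=3)
      nodes(h=2)
        nodes(h=1)
          nodes(h=0)
          -> return 1
          nodes(h=0)
          -> return 1
        -> return 5
        nodes(h=1) -> return 5  (same call as traced above)
      -> return 13
      nodes(h=2) -> return 13  (same call as traced above)
    -> return 29
    nodes(h=3) -> return 29  (same call as traced above)
  -> return 61
  nodes(h=4) -> return 61  (same call as traced above)
-> return 125

Final answer: 125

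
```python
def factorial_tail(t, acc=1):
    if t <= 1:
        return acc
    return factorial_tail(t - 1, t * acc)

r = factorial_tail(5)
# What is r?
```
Call trace:
factorial_tail(t=5, acc=1)
  factorial_tail(t=4, acc=5)
    factorial_tail(t=3, acc=20)
      factorial_tail(t=2, acc=60)
        factorial_tail(t=1, acc=120)
        -> return 120
      -> return 120
    -> return 120
  -> return 120
-> return 120

Final answer: 120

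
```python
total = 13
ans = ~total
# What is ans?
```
Trace:
  total=13
  total=13, ans=-14

Final answer: -14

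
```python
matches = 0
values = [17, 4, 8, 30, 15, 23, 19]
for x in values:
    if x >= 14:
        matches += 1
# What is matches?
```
Trace:
  matches=0
  matches=1, x=17
  matches=1, x=4
  matches=1, x=8
  matches=2, x=30
  matches=3, x=15
  matches=4, x=23
  matches=5, x=19

Final answer: 5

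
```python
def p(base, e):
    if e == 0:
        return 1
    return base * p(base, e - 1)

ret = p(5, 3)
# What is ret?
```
Call trace:
p(base=5, e=3)
  p(base=5, e=2)
    p(base=5, e=1)
      p(base=5, e=0)
      -> return 1
    -> return 5
  -> return 25
-> return 125

Final answer: 125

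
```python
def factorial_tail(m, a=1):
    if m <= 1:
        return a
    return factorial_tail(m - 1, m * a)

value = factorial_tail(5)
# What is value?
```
Call trace:
factorial_tail(m=5, a=1)
  factorial_tail(m=4, a=5)
    factorial_tail(m=3, a=20)
      factorial_tail(m=2, a=60)
        factorial_tail(m=1, a=120)
        -> return 120
      -> return 120
    -> return 120
  -> return 120
-> return 120

Final answer: 120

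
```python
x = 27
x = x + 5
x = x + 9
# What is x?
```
Trace:
  x=27
  x=32
  x=41

Final answer: 41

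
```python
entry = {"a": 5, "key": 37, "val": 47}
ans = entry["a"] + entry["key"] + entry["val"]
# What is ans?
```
Trace:
  entry={'a': 5, 'key': 37, 'val': 47}
  entry={'a': 5, 'key': 37, 'val': 47}, ans=89

Final answer: 89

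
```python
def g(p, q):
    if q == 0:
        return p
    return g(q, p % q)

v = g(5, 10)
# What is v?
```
Call trace:
g(p=5, q=10)
  g(p=10, q=5)
    g(p=5, q=0)
    -> return 5
  -> return 5
-> return 5

Final answer: 5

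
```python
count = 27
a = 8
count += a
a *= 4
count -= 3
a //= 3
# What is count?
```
Trace:
  count=27
  count=27, a=8
  count=35, a=8
  count=35, a=32
  count=32, a=32
  count=32, a=10

Final answer: 32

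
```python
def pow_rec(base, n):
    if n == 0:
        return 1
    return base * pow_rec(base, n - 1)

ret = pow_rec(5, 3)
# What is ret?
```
Call trace:
pow_rec(base=5, n=3)
  pow_rec(base=5, n=2)
    pow_rec(base=5, n=1)
      pow_rec(base=5, n=0)
      -> return 1
    -> return 5
  -> return 25
-> return 125

Final answer: 125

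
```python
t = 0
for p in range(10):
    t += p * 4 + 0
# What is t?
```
Trace:
  t=0
  t=0, p=0
  t=4, p=1
  t=12, p=2
  t=24, p=3
  t=40, p=4
  t=60, p=5
  t=84, p=6
  t=112, p=7
  t=144, p=8
  t=180, p=9

Final answer: 180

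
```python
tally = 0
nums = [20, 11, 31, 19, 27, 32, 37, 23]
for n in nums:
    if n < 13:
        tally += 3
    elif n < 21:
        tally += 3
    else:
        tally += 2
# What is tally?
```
Trace:
  tally=0
  tally=3, n=20
  tally=6, n=11
  tally=8, n=31
  tally=11, n=19
  tally=13, n=27
  tally=15, n=32
  tally=17, n=37
  tally=19, n=23

Final answer: 19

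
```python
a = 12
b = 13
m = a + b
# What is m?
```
Trace:
  a=12
  a=12, b=13
  a=12, b=13, m=25

Final answer: 25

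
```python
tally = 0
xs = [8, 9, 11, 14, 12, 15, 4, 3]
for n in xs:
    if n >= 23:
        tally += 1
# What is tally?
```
Trace:
  tally=0
  tally=0, n=8
  tally=0, n=9
  tally=0, n=11
  tally=0, n=14
  tally=0, n=12
  tally=0, n=15
  tally=0, n=4
  tally=0, n=3

Final answer: 0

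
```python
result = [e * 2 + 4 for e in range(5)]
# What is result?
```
Trace:
  e=0
  e=1
  e=2
  e=3
  e=4
  result=[4, 6, 8, 10, 12]

Final answer: [4, 6, 8, 10, 12]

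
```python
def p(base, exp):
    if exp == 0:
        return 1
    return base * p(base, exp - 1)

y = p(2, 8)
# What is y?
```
Call trace:
p(base=2, exp=8)
  p(base=2, exp=7)
    p(base=2, exp=6)
      p(base=2, exp=5)
        p(base=2, exp=4)
          p(base=2, exp=3)
            p(base=2, exp=2)
              p(base=2, exp=1)
                p(base=2, exp=0)
                -> return 1
              -> return 2
            -> return 4
          -> return 8
        -> return 16
      -> return 32
    -> return 64
  -> return 128
-> return 256

Final answer: 256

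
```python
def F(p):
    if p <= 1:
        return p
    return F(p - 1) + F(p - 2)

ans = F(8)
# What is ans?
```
Call trace (a repeated sub-call is expanded the first time; later identical calls just restate its return value):
F(p=8)
  F(p=7)
    F(p=6)
      F(p=5)
        F(p=4)
          F(p=3)
            F(p=2)
              F(p=1)
              -> return 1
              F(p=0)
              -> return 0
            -> return 1
            F(p=1)
            -> return 1
          -> return 2
          F(p=2) -> return 1  (same call as traced above)
        -> return 3
        F(p=3) -> return 2  (same call as traced above)
      -> return 5
      F(p=4) -> return 3  (same call as traced above)
    -> return 8
    F(p=5) -> return 5  (same call as traced above)
  -> return 13
  F(p=6) -> return 8  (same call as traced above)
-> return 21

Final answer: 21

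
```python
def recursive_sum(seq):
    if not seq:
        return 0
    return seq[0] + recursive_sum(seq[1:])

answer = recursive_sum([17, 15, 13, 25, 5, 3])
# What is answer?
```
Call trace:
recursive_sum(seq=[17, 15, 13, 25, 5, 3])
  recursive_sum(seq=[15, 13, 25, 5, 3])
    recursive_sum(seq=[13, 25, 5, 3])
      recursive_sum(seq=[25, 5, 3])
        recursive_sum(seq=[5, 3])
          recursive_sum(seq=[3])
            recursive_sum(seq=[])
            -> return 0
          -> return 3
        -> return 8
      -> return 33
    -> return 46
  -> return 61
-> return 78

Final answer: 78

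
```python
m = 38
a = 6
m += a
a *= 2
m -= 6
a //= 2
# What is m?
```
Trace:
  m=38
  m=38, a=6
  m=44, a=6
  m=44, a=12
  m=38, a=12
  m=38, a=6

Final answer: 38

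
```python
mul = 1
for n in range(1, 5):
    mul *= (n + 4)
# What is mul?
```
Trace:
  mul=1
  mul=5, n=1
  mul=30, n=2
  mul=210, n=3
  mul=1680, n=4

Final answer: 1680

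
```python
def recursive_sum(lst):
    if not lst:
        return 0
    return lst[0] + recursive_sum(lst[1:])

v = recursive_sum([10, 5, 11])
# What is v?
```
Call trace:
recursive_sum(lst=[10, 5, 11])
  recursive_sum(lst=[5, 11])
    recursive_sum(lst=[11])
      recursive_sum(lst=[])
      -> return 0
    -> return 11
  -> return 16
-> return 26

Final answer: 26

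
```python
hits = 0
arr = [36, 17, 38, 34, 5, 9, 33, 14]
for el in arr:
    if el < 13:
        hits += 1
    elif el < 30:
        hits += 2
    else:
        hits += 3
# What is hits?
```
Trace:
  hits=0
  hits=3, el=36
  hits=5, el=17
  hits=8, el=38
  hits=11, el=34
  hits=12, el=5
  hits=13, el=9
  hits=16, el=33
  hits=18, el=14

Final answer: 18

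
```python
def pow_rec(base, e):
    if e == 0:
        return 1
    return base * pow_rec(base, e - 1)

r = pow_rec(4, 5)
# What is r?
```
Call trace:
pow_rec(base=4, e=5)
  pow_rec(base=4, e=4)
    pow_rec(base=4, e=3)
      pow_rec(base=4, e=2)
        pow_rec(base=4, e=1)
          pow_rec(base=4, e=0)
          -> return 1
        -> return 4
      -> return 16
    -> return 64
  -> return 256
-> return 1024

Final answer: 1024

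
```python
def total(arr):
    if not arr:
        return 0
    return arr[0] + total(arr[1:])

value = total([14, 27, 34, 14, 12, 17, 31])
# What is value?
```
Call trace:
total(arr=[14, 27, 34, 14, 12, 17, 31])
  total(arr=[27, 34, 14, 12, 17, 31])
    total(arr=[34, 14, 12, 17, 31])
      total(arr=[14, 12, 17, 31])
        total(arr=[12, 17, 31])
          total(arr=[17, 31])
            total(arr=[31])
              total(arr=[])
              -> return 0
            -> return 31
          -> return 48
        -> return 60
      -> return 74
    -> return 108
  -> return 135
-> return 149

Final answer: 149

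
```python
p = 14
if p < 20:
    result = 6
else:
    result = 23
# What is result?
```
Trace:
  p=14
  p=14, result=6

Final answer: 6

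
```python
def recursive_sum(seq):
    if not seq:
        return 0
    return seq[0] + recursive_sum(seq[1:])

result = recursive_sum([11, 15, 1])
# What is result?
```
Call trace:
recursive_sum(seq=[11, 15, 1])
  recursive_sum(seq=[15, 1])
    recursive_sum(seq=[1])
      recursive_sum(seq=[])
      -> return 0
    -> return 1
  -> return 16
-> return 27

Final answer: 27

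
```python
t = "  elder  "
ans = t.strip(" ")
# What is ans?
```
Trace:
  t='  elder  '
  t='  elder  ', ans='elder'

Final answer: 'elder'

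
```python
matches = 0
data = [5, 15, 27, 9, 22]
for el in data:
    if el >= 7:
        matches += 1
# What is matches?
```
Trace:
  matches=0
  matches=0, el=5
  matches=1, el=15
  matches=2, el=27
  matches=3, el=9
  matches=4, el=22

Final answer: 4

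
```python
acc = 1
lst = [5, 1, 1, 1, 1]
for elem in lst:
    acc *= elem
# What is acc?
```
Trace:
  acc=1
  acc=5, elem=5
  acc=5, elem=1
  acc=5, elem=1
  acc=5, elem=1
  acc=5, elem=1

Final answer: 5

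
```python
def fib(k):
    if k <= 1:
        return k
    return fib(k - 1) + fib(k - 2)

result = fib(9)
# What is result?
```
Call trace (a repeated sub-call is expanded the first time; later identical calls just restate its return value):
fib(k=9)
  fib(k=8)
    fib(k=7)
      fib(k=6)
        fib(k=5)
          fib(k=4)
            fib(k=3)
              fib(k=2)
                fib(k=1)
                -> return 1
                fib(k=0)
                -> return 0
              -> return 1
              fib(k=1)
              -> return 1
            -> return 2
            fib(k=2) -> return 1  (same call as traced above)
          -> return 3
          fib(k=3) -> return 2  (same call as traced above)
        -> return 5
        fib(k=4) -> return 3  (same call as traced above)
      -> return 8
      fib(k=5) -> return 5  (same call as traced above)
    -> return 13
    fib(k=6) -> return 8  (same call as traced above)
  -> return 21
  fib(k=7) -> return 13  (same call as traced above)
-> return 34

Final answer: 34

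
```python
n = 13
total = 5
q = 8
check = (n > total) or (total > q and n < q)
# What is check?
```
Trace:
  n=13
  n=13, total=5
  n=13, total=5, q=8
  n=13, total=5, q=8, check=True

Final answer: True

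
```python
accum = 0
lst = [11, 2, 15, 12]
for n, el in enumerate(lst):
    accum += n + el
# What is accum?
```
Trace:
  accum=0
  accum=11, n=0, el=11
  accum=14, n=1, el=2
  accum=31, n=2, el=15
  accum=46, n=3, el=12

Final answer: 46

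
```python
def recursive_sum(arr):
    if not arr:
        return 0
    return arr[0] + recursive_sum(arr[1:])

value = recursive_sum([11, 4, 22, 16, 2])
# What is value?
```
Call trace:
recursive_sum(arr=[11, 4, 22, 16, 2])
  recursive_sum(arr=[4, 22, 16, 2])
    recursive_sum(arr=[22, 16, 2])
      recursive_sum(arr=[16, 2])
        recursive_sum(arr=[2])
          recursive_sum(arr=[])
          -> return 0
        -> return 2
      -> return 18
    -> return 40
  -> return 44
-> return 55

Final answer: 55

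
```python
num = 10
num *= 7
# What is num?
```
Trace:
  num=10
  num=70

Final answer: 70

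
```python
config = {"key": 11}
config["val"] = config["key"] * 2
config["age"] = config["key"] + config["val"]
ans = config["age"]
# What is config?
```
Trace:
  config={'key': 11}
  config={'key': 11, 'val': 22}
  config={'key': 11, 'val': 22, 'age': 33}
  config={'key': 11, 'val': 22, 'age': 33}, ans=33

Final answer: {'key': 11, 'val': 22, 'age': 33}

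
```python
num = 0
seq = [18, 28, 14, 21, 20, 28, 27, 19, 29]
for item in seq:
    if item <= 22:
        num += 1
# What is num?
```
Trace:
  num=0
  num=1, item=18
  num=1, item=28
  num=2, item=14
  num=3, item=21
  num=4, item=20
  num=4, item=28
  num=4, item=27
  num=5, item=19
  num=5, item=29

Final answer: 5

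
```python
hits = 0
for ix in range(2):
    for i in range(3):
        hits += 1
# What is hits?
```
Trace:
  hits=0
  hits=1, ix=0, i=0
  hits=2, ix=0, i=1
  hits=3, ix=0, i=2
  hits=4, ix=1, i=0
  hits=5, ix=1, i=1
  hits=6, ix=1, i=2

Final answer: 6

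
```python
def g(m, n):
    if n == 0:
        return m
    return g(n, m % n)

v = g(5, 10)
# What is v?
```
Call trace:
g(m=5, n=10)
  g(m=10, n=5)
    g(m=5, n=0)
    -> return 5
  -> return 5
-> return 5

Final answer: 5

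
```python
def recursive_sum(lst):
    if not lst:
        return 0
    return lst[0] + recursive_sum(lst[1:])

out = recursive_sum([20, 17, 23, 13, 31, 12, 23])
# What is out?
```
Call trace:
recursive_sum(lst=[20, 17, 23, 13, 31, 12, 23])
  recursive_sum(lst=[17, 23, 13, 31, 12, 23])
    recursive_sum(lst=[23, 13, 31, 12, 23])
      recursive_sum(lst=[13, 31, 12, 23])
        recursive_sum(lst=[31, 12, 23])
          recursive_sum(lst=[12, 23])
            recursive_sum(lst=[23])
              recursive_sum(lst=[])
              -> return 0
            -> return 23
          -> return 35
        -> return 66
      -> return 79
    -> return 102
  -> return 119
-> return 139

Final answer: 139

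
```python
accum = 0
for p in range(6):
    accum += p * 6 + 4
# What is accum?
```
Trace:
  accum=0
  accum=4, p=0
  accum=14, p=1
  accum=30, p=2
  accum=52, p=3
  accum=80, p=4
  accum=114, p=5

Final answer: 114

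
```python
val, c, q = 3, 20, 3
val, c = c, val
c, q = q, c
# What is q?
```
Trace:
  val=3, c=20, q=3
  val=20, c=3, q=3
  val=20, c=3, q=3

Final answer: 3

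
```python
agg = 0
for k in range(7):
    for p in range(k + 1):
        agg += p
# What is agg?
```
Trace:
  agg=0
  agg=0, k=0, p=0
  agg=0, k=1, p=0
  agg=1, k=1, p=1
  agg=1, k=2, p=0
  agg=2, k=2, p=1
  agg=4, k=2, p=2
  agg=4, k=3, p=0
  agg=5, k=3, p=1
  agg=7, k=3, p=2
  agg=10, k=3, p=3
  agg=10, k=4, p=0
  agg=11, k=4, p=1
  agg=13, k=4, p=2
  agg=16, k=4, p=3
  agg=20, k=4, p=4
  agg=20, k=5, p=0
  agg=21, k=5, p=1
  agg=23, k=5, p=2
  agg=26, k=5, p=3
  agg=30, k=5, p=4
  agg=35, k=5, p=5
  agg=35, k=6, p=0
  agg=36, k=6, p=1
  agg=38, k=6, p=2
  agg=41, k=6, p=3
  agg=45, k=6, p=4
  agg=50, k=6, p=5
  agg=56, k=6, p=6

Final answer: 56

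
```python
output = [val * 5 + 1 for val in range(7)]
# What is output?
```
Trace:
  val=0
  val=1
  val=2
  val=3
  val=4
  val=5
  val=6
  output=[1, 6, 11, 16, 21, 26, 31]

Final answer: [1, 6, 11, 16, 21, 26, 31]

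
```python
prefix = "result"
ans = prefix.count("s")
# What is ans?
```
Trace:
  prefix='result'
  prefix='result', ans=1

Final answer: 1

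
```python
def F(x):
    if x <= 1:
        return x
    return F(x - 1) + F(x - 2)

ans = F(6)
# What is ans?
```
Call trace (a repeated sub-call is expanded the first time; later identical calls just restate its return value):
F(x=6)
  F(x=5)
    F(x=4)
      F(x=3)
        F(x=2)
          F(x=1)
          -> return 1
          F(x=0)
          -> return 0
        -> return 1
        F(x=1)
        -> return 1
      -> return 2
      F(x=2) -> return 1  (same call as traced above)
    -> return 3
    F(x=3) -> return 2  (same call as traced above)
  -> return 5
  F(x=4) -> return 3  (same call as traced above)
-> return 8

Final answer: 8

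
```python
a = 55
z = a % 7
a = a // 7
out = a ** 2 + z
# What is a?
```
Trace:
  a=55
  a=55, z=6
  a=7, z=6
  a=7, z=6, out=55

Final answer: 7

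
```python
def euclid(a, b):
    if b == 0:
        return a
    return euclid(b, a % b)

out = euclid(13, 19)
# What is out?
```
Call trace:
euclid(a=13, b=19)
  euclid(a=19, b=13)
    euclid(a=13, b=6)
      euclid(a=6, b=1)
        euclid(a=1, b=0)
        -> return 1
      -> return 1
    -> return 1
  -> return 1
-> return 1

Final answer: 1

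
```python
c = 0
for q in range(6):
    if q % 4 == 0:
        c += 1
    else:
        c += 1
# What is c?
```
Trace:
  c=0
  c=1, q=0
  c=2, q=1
  c=3, q=2
  c=4, q=3
  c=5, q=4
  c=6, q=5

Final answer: 6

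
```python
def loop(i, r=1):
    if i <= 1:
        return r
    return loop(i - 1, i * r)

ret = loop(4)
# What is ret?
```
Call trace:
loop(i=4, r=1)
  loop(i=3, r=4)
    loop(i=2, r=12)
      loop(i=1, r=24)
      -> return 24
    -> return 24
  -> return 24
-> return 24

Final answer: 24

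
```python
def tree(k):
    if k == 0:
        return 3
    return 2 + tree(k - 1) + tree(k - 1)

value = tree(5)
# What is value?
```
Call trace (a repeated sub-call is expanded the first time; later identical calls just restate its return value):
tree(k=5)
  tree(k=4)
    tree(k=3)
      tree(k=2)
        tree(k=1)
          tree(k=0)
          -> return 3
          tree(k=0)
          -> return 3
        -> return 8
        tree(k=1) -> return 8  (same call as traced above)
      -> return 18
      tree(k=2) -> return 18  (same call as traced above)
    -> return 38
    tree(k=3) -> return 38  (same call as traced above)
  -> return 78
  tree(k=4) -> return 78  (same call as traced above)
-> return 158

Final answer: 158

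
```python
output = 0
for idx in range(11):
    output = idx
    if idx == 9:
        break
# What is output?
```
Trace:
  output=0
  output=0, idx=0
  output=1, idx=1
  output=2, idx=2
  output=3, idx=3
  output=4, idx=4
  output=5, idx=5
  output=6, idx=6
  output=7, idx=7
  output=8, idx=8
  output=9, idx=9

Final answer: 9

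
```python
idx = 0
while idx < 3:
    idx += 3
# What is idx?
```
Trace:
  idx=0
  idx=3

Final answer: 3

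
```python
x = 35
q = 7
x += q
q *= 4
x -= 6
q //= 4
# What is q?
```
Trace:
  x=35
  x=35, q=7
  x=42, q=7
  x=42, q=28
  x=36, q=28
  x=36, q=7

Final answer: 7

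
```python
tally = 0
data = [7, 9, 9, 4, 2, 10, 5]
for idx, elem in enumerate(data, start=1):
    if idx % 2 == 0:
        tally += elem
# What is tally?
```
Trace:
  tally=0
  tally=0, idx=1, elem=7
  tally=9, idx=2, elem=9
  tally=9, idx=3, elem=9
  tally=13, idx=4, elem=4
  tally=13, idx=5, elem=2
  tally=23, idx=6, elem=10
  tally=23, idx=7, elem=5

Final answer: 23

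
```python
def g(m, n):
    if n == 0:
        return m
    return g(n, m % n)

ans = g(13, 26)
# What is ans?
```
Call trace:
g(m=13, n=26)
  g(m=26, n=13)
    g(m=13, n=0)
    -> return 13
  -> return 13
-> return 13

Final answer: 13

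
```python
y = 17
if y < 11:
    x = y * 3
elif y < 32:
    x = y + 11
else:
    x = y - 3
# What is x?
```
Trace:
  y=17
  y=17, x=28

Final answer: 28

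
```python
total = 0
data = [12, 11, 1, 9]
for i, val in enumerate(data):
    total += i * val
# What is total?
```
Trace:
  total=0
  total=0, i=0, val=12
  total=11, i=1, val=11
  total=13, i=2, val=1
  total=40, i=3, val=9

Final answer: 40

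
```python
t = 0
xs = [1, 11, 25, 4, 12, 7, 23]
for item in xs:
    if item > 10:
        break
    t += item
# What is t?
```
Trace:
  t=0
  t=1, item=1
  t=1, item=11

Final answer: 1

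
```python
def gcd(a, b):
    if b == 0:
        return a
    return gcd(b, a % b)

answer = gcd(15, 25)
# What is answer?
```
Call trace:
gcd(a=15, b=25)
  gcd(a=25, b=15)
    gcd(a=15, b=10)
      gcd(a=10, b=5)
        gcd(a=5, b=0)
        -> return 5
      -> return 5
    -> return 5
  -> return 5
-> return 5

Final answer: 5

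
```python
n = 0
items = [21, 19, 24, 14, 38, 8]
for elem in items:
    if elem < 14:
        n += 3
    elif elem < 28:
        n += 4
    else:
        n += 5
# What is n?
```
Trace:
  n=0
  n=4, elem=21
  n=8, elem=19
  n=12, elem=24
  n=16, elem=14
  n=21, elem=38
  n=24, elem=8

Final answer: 24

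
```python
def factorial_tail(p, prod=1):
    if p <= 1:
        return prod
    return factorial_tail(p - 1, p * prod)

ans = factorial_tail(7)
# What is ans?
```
Call trace:
factorial_tail(p=7, prod=1)
  factorial_tail(p=6, prod=7)
    factorial_tail(p=5, prod=42)
      factorial_tail(p=4, prod=210)
        factorial_tail(p=3, prod=840)
          factorial_tail(p=2, prod=2520)
            factorial_tail(p=1, prod=5040)
            -> return 5040
          -> return 5040
        -> return 5040
      -> return 5040
    -> return 5040
  -> return 5040
-> return 5040

Final answer: 5040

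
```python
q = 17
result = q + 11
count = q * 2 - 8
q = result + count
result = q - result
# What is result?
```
Trace:
  q=17
  q=17, result=28
  q=17, result=28, count=26
  q=54, result=28, count=26
  q=54, result=26, count=26

Final answer: 26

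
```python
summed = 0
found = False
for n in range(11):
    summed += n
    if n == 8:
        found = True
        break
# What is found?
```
Trace:
  summed=0
  summed=0, found=False
  summed=0, found=False, n=0
  summed=1, found=False, n=1
  summed=3, found=False, n=2
  summed=6, found=False, n=3
  summed=10, found=False, n=4
  summed=15, found=False, n=5
  summed=21, found=False, n=6
  summed=28, found=False, n=7
  summed=36, found=True, n=8

Final answer: True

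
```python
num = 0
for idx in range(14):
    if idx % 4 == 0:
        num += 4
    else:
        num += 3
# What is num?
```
Trace:
  num=0
  num=4, idx=0
  num=7, idx=1
  num=10, idx=2
  num=13, idx=3
  num=17, idx=4
  num=20, idx=5
  num=23, idx=6
  num=26, idx=7
  num=30, idx=8
  num=33, idx=9
  num=36, idx=10
  num=39, idx=11
  num=43, idx=12
  num=46, idx=13

Final answer: 46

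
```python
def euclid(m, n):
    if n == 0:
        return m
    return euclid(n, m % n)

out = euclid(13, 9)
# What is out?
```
Call trace:
euclid(m=13, n=9)
  euclid(m=9, n=4)
    euclid(m=4, n=1)
      euclid(m=1, n=0)
      -> return 1
    -> return 1
  -> return 1
-> return 1

Final answer: 1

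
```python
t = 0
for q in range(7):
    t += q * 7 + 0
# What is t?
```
Trace:
  t=0
  t=0, q=0
  t=7, q=1
  t=21, q=2
  t=42, q=3
  t=70, q=4
  t=105, q=5
  t=147, q=6

Final answer: 147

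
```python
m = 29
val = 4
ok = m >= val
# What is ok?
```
Trace:
  m=29
  m=29, val=4
  m=29, val=4, ok=True

Final answer: True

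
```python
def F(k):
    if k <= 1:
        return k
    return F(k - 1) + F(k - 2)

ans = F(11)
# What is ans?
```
Call trace (a repeated sub-call is expanded the first time; later identical calls just restate its return value):
F(k=11)
  F(k=10)
    F(k=9)
      F(k=8)
        F(k=7)
          F(k=6)
            F(k=5)
              F(k=4)
                F(k=3)
                  F(k=2)
                    F(k=1)
                    -> return 1
                    F(k=0)
                    -> return 0
                  -> return 1
                  F(k=1)
                  -> return 1
                -> return 2
                F(k=2) -> return 1  (same call as traced above)
              -> return 3
              F(k=3) -> return 2  (same call as traced above)
            -> return 5
            F(k=4) -> return 3  (same call as traced above)
          -> return 8
          F(k=5) -> return 5  (same call as traced above)
        -> return 13
        F(k=6) -> return 8  (same call as traced above)
      -> return 21
      F(k=7) -> return 13  (same call as traced above)
    -> return 34
    F(k=8) -> return 21  (same call as traced above)
  -> return 55
  F(k=9) -> return 34  (same call as traced above)
-> return 89

Final answer: 89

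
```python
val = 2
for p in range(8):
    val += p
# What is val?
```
Trace:
  val=2
  val=2, p=0
  val=3, p=1
  val=5, p=2
  val=8, p=3
  val=12, p=4
  val=17, p=5
  val=23, p=6
  val=30, p=7

Final answer: 30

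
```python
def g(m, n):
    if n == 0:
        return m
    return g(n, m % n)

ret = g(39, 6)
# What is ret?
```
Call trace:
g(m=39, n=6)
  g(m=6, n=3)
    g(m=3, n=0)
    -> return 3
  -> return 3
-> return 3

Final answer: 3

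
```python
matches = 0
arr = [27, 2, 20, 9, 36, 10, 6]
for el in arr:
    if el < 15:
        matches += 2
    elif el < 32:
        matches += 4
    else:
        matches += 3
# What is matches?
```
Trace:
  matches=0
  matches=4, el=27
  matches=6, el=2
  matches=10, el=20
  matches=12, el=9
  matches=15, el=36
  matches=17, el=10
  matches=19, el=6

Final answer: 19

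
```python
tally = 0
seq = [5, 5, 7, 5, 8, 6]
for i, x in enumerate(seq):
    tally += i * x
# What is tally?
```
Trace:
  tally=0
  tally=0, i=0, x=5
  tally=5, i=1, x=5
  tally=19, i=2, x=7
  tally=34, i=3, x=5
  tally=66, i=4, x=8
  tally=96, i=5, x=6

Final answer: 96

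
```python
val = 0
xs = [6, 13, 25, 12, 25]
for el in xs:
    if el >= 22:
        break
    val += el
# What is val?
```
Trace:
  val=0
  val=6, el=6
  val=19, el=13
  val=19, el=25

Final answer: 19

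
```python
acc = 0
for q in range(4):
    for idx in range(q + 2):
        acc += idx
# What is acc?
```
Trace:
  acc=0
  acc=0, q=0, idx=0
  acc=1, q=0, idx=1
  acc=1, q=1, idx=0
  acc=2, q=1, idx=1
  acc=4, q=1, idx=2
  acc=4, q=2, idx=0
  acc=5, q=2, idx=1
  acc=7, q=2, idx=2
  acc=10, q=2, idx=3
  acc=10, q=3, idx=0
  acc=11, q=3, idx=1
  acc=13, q=3, idx=2
  acc=16, q=3, idx=3
  acc=20, q=3, idx=4

Final answer: 20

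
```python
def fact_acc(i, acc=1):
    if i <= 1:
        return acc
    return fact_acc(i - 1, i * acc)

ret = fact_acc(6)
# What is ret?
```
Call trace:
fact_acc(i=6, acc=1)
  fact_acc(i=5, acc=6)
    fact_acc(i=4, acc=30)
      fact_acc(i=3, acc=120)
        fact_acc(i=2, acc=360)
          fact_acc(i=1, acc=720)
          -> return 720
        -> return 720
      -> return 720
    -> return 720
  -> return 720
-> return 720

Final answer: 720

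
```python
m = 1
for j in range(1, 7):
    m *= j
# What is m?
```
Trace:
  m=1
  m=1, j=1
  m=2, j=2
  m=6, j=3
  m=24, j=4
  m=120, j=5
  m=720, j=6

Final answer: 720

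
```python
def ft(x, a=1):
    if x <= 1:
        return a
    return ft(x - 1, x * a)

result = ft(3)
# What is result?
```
Call trace:
ft(x=3, a=1)
  ft(x=2, a=3)
    ft(x=1, a=6)
    -> return 6
  -> return 6
-> return 6

Final answer: 6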